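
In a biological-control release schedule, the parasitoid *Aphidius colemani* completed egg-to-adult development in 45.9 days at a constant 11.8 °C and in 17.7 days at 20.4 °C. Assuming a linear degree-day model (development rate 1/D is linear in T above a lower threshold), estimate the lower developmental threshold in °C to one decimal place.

Equal thermal constants: D₁(T₁ − T_b) = D₂(T₂ − T_b).
45.9·(11.8 − T_b) = 17.7·(20.4 − T_b)
T_b = (45.9·11.8 − 17.7·20.4) / (45.9 − 17.7) = 180.54 / 28.2 = 6.402 °C ≈ 6.4 °C.

6.4 °C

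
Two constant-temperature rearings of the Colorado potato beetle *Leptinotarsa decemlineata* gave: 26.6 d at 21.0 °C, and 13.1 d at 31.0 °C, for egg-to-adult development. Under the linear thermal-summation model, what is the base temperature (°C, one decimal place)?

Under the model K = D·(T − T_b), so D₁·(T₁ − T_b) = D₂·(T₂ − T_b).
26.6·(21.0 − T_b) = 13.1·(31.0 − T_b)
T_b = (26.6·21.0 − 13.1·31.0) / (26.6 − 13.1) = 152.50 / 13.5 = 11.296 °C ≈ 11.3 °C.

11.3 °C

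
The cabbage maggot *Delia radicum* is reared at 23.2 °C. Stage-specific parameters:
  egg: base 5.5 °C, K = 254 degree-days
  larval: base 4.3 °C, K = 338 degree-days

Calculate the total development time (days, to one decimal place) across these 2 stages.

32.2 days

egg: 254 / (23.2 − 5.5) = 254 / 17.7 = 14.350 d.
larval: 338 / (23.2 − 4.3) = 338 / 18.9 = 17.884 d.
Sum = 32.234 ≈ 32.2 days.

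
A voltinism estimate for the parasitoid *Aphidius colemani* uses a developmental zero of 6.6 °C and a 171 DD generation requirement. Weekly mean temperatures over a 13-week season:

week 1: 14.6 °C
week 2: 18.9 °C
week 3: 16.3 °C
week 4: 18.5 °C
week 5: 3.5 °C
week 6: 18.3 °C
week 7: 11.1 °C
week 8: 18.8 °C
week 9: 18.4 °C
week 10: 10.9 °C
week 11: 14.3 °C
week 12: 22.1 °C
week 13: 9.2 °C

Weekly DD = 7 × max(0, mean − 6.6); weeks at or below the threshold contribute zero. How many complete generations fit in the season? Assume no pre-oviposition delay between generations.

Weekly DD (7 × max(0, T̄ − 6.6)): 56.0, 86.1, 67.9, 83.3, 0.0, 81.9, 31.5, 85.4, 82.6, 30.1, 53.9, 108.5, 18.2.
Season total = 785.4 DD.
Complete generations = ⌊785.4 / 171⌋ = 4.

4 generations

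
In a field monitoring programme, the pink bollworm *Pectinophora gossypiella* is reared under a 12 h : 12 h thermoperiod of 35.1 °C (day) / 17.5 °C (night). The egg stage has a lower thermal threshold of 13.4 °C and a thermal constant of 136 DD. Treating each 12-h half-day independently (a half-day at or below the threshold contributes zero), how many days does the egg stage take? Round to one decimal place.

Day half: max(0, 35.1 − 13.4) × 0.5 = 21.7 × 0.5 = 10.85 DD.
Night half: max(0, 17.5 − 13.4) × 0.5 = 4.1 × 0.5 = 2.05 DD.
Per 24 h: 12.90 DD/day.
Duration = 136 / 12.90 = 10.543 ≈ 10.5 days.

10.5 days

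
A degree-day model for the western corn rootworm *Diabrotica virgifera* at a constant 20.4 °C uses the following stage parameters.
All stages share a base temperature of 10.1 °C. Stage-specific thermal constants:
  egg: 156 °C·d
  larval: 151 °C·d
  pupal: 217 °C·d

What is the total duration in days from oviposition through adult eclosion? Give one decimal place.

Daily accumulation at 20.4 °C = 20.4 − 10.1 = 10.3 DD/day.
Total K = 156 + 151 + 217 = 524 DD.
Total duration = 524 / 10.3 = 50.874 ≈ 50.9 days.

50.9 days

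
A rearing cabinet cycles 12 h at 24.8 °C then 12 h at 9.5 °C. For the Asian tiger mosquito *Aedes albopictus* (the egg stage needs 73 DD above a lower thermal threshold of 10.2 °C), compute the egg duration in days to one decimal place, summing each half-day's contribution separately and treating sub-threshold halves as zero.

Day half: max(0, 24.8 − 10.2) × 0.5 = 14.6 × 0.5 = 7.30 DD.
Night half: max(0, 9.5 − 10.2) × 0.5 = 0.0 × 0.5 = 0.00 DD.
Per 24 h: 7.30 DD/day.
Duration = 73 / 7.30 = 10.000 ≈ 10.0 days.

10.0 days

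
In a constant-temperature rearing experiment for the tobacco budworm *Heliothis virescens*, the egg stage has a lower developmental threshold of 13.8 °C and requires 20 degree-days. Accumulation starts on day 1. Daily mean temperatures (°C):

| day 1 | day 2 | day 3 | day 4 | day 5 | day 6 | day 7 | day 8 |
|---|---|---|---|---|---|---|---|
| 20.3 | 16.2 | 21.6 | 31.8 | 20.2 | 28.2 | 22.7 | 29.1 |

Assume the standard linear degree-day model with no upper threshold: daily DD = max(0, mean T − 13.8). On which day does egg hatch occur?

Daily DD above 13.8 °C: 6.5, 2.4, 7.8, 18.0, 6.4, 14.4, 8.9, 15.3.
Cumulative: 6.5, 8.9, 16.7, 34.7, 41.1, 55.5, 64.4, 79.7.
The total first reaches 20 DD on day 4.

day 4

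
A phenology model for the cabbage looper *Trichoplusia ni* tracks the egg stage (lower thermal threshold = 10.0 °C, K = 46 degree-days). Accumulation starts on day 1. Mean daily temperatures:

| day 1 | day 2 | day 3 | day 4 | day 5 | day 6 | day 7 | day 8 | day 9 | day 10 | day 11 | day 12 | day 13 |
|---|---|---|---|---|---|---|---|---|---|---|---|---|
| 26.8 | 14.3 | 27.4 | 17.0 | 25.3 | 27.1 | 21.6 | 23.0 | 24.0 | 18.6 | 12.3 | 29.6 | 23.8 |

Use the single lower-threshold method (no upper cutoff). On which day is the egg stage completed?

Daily DD above 10.0 °C: 16.8, 4.3, 17.4, 7.0, 15.3, 17.1, 11.6, 13.0, 14.0, 8.6, 2.3, 19.6, 13.8.
Cumulative: 16.8, 21.1, 38.5, 45.5, 60.8, 77.9, 89.5, 102.5, 116.5, 125.1, 127.4, 147.0, 160.8.
The total first reaches 46 DD on day 5.

day 5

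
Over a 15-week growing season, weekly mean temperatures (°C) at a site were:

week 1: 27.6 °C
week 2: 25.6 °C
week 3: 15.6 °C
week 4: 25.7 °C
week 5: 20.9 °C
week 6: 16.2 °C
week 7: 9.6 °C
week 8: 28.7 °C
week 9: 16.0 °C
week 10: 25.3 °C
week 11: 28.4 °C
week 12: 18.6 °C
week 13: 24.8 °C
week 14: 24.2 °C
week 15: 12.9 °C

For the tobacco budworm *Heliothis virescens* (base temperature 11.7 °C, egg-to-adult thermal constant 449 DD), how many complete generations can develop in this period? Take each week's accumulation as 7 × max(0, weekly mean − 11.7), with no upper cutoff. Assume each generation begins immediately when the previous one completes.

2 generations

Weekly DD (7 × max(0, T̄ − 11.7)): 111.3, 97.3, 27.3, 98.0, 64.4, 31.5, 0.0, 119.0, 30.1, 95.2, 116.9, 48.3, 91.7, 87.5, 8.4.
Season total = 1026.9 DD.
Complete generations = ⌊1026.9 / 449⌋ = 2.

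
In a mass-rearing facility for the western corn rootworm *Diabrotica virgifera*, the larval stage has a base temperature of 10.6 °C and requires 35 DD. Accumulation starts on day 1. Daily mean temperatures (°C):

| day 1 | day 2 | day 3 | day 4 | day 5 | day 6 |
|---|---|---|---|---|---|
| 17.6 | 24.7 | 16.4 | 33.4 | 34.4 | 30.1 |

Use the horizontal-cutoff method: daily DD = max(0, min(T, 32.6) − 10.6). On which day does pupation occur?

day 4

Daily DD above 10.6 °C (capped at 22.0): 7.0, 14.1, 5.8, 22.0, 22.0, 19.5.
Cumulative: 7.0, 21.1, 26.9, 48.9, 70.9, 90.4.
The total first reaches 35 DD on day 4.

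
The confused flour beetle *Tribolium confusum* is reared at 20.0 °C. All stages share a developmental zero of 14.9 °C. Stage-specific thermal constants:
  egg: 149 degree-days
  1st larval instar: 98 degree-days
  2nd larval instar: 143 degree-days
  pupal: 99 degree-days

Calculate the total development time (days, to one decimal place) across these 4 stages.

95.9 days

Daily accumulation at 20.0 °C = 20.0 − 14.9 = 5.1 DD/day.
Total K = 149 + 98 + 143 + 99 = 489 DD.
Total duration = 489 / 5.1 = 95.882 ≈ 95.9 days.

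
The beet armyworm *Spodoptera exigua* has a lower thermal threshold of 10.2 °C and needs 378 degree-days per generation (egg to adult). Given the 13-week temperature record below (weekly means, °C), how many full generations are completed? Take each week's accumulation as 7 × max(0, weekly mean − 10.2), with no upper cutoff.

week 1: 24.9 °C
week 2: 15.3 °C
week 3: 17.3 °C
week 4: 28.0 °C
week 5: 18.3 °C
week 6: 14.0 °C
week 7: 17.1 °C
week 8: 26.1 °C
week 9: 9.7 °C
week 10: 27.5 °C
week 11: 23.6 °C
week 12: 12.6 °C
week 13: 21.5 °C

2 generations

Weekly DD (7 × max(0, T̄ − 10.2)): 102.9, 35.7, 49.7, 124.6, 56.7, 26.6, 48.3, 111.3, 0.0, 121.1, 93.8, 16.8, 79.1.
Season total = 866.6 DD.
Complete generations = ⌊866.6 / 378⌋ = 2.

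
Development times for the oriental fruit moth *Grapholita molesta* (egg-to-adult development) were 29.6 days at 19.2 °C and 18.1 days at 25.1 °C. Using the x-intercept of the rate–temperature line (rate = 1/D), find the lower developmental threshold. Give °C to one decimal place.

9.9 °C

Equal thermal constants: D₁(T₁ − T_b) = D₂(T₂ − T_b).
29.6·(19.2 − T_b) = 18.1·(25.1 − T_b)
T_b = (29.6·19.2 − 18.1·25.1) / (29.6 − 18.1) = 114.01 / 11.5 = 9.914 °C ≈ 9.9 °C.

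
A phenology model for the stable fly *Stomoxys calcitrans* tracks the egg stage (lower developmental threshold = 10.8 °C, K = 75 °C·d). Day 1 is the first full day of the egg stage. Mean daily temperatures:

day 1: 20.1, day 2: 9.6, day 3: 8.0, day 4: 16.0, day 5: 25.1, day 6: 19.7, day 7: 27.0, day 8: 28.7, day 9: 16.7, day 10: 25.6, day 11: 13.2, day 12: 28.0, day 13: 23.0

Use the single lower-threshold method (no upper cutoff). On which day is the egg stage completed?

Daily DD above 10.8 °C: 9.3, 0.0, 0.0, 5.2, 14.3, 8.9, 16.2, 17.9, 5.9, 14.8, 2.4, 17.2, 12.2.
Cumulative: 9.3, 9.3, 9.3, 14.5, 28.8, 37.7, 53.9, 71.8, 77.7, 92.5, 94.9, 112.1, 124.3.
The total first reaches 75 DD on day 9.

day 9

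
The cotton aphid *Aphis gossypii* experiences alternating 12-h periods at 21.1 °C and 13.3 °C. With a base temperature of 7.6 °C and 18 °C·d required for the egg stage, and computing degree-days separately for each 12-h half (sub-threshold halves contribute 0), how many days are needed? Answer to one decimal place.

Day half: max(0, 21.1 − 7.6) × 0.5 = 13.5 × 0.5 = 6.75 DD.
Night half: max(0, 13.3 − 7.6) × 0.5 = 5.7 × 0.5 = 2.85 DD.
Per 24 h: 9.60 DD/day.
Duration = 18 / 9.60 = 1.875 ≈ 1.9 days.

1.9 days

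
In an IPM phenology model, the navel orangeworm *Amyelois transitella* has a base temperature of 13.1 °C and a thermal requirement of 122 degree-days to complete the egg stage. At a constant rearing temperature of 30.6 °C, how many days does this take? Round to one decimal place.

7.0 days

Daily accumulation = 30.6 − 13.1 = 17.5 DD/day.
Duration = 122 / 17.5 = 6.971 ≈ 7.0 days.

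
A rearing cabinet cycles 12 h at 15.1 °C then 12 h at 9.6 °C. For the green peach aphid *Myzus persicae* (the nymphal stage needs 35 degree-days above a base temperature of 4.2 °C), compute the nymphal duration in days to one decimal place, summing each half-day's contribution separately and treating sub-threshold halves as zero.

Day half: max(0, 15.1 − 4.2) × 0.5 = 10.9 × 0.5 = 5.45 DD.
Night half: max(0, 9.6 − 4.2) × 0.5 = 5.4 × 0.5 = 2.70 DD.
Per 24 h: 8.15 DD/day.
Duration = 35 / 8.15 = 4.294 ≈ 4.3 days.

4.3 days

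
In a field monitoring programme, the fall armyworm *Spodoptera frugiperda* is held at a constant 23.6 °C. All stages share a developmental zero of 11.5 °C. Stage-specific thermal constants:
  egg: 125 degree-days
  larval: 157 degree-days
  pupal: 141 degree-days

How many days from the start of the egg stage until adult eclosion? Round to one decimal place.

35.0 days

Daily accumulation at 23.6 °C = 23.6 − 11.5 = 12.1 DD/day.
Total K = 125 + 157 + 141 = 423 DD.
Total duration = 423 / 12.1 = 34.959 ≈ 35.0 days.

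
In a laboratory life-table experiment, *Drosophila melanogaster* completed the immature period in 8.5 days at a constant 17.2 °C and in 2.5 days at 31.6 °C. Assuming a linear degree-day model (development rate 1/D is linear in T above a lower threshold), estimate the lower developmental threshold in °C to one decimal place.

11.2 °C

Linear rate model ⇒ the product D·(T − T_b) is constant across temperatures.
8.5·(17.2 − T_b) = 2.5·(31.6 − T_b)
T_b = (8.5·17.2 − 2.5·31.6) / (8.5 − 2.5) = 67.20 / 6.0 = 11.200 °C ≈ 11.2 °C.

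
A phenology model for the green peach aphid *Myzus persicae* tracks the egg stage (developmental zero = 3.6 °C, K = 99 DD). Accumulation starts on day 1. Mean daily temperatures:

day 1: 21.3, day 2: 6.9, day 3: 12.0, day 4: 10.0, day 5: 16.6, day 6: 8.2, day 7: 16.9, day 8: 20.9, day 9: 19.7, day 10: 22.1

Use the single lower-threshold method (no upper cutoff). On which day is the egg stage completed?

Daily DD above 3.6 °C: 17.7, 3.3, 8.4, 6.4, 13.0, 4.6, 13.3, 17.3, 16.1, 18.5.
Cumulative: 17.7, 21.0, 29.4, 35.8, 48.8, 53.4, 66.7, 84.0, 100.1, 118.6.
The total first reaches 99 DD on day 9.

day 9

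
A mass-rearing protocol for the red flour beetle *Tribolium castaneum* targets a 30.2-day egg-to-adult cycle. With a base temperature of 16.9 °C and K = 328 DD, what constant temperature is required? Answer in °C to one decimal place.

27.8 °C

Required daily accumulation = 328 / 30.2 = 10.861 DD/day.
T = T_base + 10.861 = 16.9 + 10.861 = 27.761 ≈ 27.8 °C.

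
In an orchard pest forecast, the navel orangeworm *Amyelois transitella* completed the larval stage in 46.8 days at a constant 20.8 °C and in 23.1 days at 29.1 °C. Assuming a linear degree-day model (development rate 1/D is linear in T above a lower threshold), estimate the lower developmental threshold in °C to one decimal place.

12.7 °C

Linear rate model ⇒ the product D·(T − T_b) is constant across temperatures.
46.8·(20.8 − T_b) = 23.1·(29.1 − T_b)
T_b = (46.8·20.8 − 23.1·29.1) / (46.8 − 23.1) = 301.23 / 23.7 = 12.710 °C ≈ 12.7 °C.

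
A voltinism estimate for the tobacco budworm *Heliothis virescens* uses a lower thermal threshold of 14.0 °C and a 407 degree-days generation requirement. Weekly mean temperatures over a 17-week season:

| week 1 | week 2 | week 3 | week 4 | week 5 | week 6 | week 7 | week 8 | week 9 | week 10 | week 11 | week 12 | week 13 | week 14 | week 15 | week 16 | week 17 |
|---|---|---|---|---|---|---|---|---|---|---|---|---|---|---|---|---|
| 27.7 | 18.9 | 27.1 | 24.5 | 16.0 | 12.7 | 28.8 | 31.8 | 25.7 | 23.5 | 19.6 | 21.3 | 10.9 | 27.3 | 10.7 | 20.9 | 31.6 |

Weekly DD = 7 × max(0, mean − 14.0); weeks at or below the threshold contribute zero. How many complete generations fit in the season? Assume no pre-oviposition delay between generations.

Weekly DD (7 × max(0, T̄ − 14.0)): 95.9, 34.3, 91.7, 73.5, 14.0, 0.0, 103.6, 124.6, 81.9, 66.5, 39.2, 51.1, 0.0, 93.1, 0.0, 48.3, 123.2.
Season total = 1040.9 DD.
Complete generations = ⌊1040.9 / 407⌋ = 2.

2 generations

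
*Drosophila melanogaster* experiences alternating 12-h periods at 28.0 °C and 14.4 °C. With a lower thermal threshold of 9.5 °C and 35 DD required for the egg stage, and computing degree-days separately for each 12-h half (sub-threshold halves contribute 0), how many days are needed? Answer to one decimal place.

Day half: max(0, 28.0 − 9.5) × 0.5 = 18.5 × 0.5 = 9.25 DD.
Night half: max(0, 14.4 − 9.5) × 0.5 = 4.9 × 0.5 = 2.45 DD.
Per 24 h: 11.70 DD/day.
Duration = 35 / 11.70 = 2.991 ≈ 3.0 days.

3.0 days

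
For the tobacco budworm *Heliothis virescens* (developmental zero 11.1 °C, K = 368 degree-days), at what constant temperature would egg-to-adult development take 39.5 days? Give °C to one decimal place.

20.4 °C

Required daily accumulation = 368 / 39.5 = 9.316 DD/day.
T = T_base + 9.316 = 11.1 + 9.316 = 20.416 ≈ 20.4 °C.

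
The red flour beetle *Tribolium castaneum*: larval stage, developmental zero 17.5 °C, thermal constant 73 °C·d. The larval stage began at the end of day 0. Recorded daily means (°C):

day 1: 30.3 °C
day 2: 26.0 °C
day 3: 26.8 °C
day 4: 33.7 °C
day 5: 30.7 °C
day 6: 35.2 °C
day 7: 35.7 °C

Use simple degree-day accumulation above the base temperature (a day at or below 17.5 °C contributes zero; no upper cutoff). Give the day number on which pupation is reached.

Daily DD above 17.5 °C: 12.8, 8.5, 9.3, 16.2, 13.2, 17.7, 18.2.
Cumulative: 12.8, 21.3, 30.6, 46.8, 60.0, 77.7, 95.9.
The total first reaches 73 DD on day 6.

day 6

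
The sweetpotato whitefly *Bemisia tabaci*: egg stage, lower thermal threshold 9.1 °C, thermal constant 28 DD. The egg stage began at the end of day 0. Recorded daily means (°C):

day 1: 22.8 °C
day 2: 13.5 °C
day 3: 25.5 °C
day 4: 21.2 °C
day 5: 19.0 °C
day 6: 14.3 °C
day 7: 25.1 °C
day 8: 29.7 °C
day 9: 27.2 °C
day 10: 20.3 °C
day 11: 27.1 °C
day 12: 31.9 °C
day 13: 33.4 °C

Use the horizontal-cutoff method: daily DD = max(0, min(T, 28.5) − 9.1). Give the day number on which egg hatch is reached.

day 3

Daily DD above 9.1 °C (capped at 19.4): 13.7, 4.4, 16.4, 12.1, 9.9, 5.2, 16.0, 19.4, 18.1, 11.2, 18.0, 19.4, 19.4.
Cumulative: 13.7, 18.1, 34.5, 46.6, 56.5, 61.7, 77.7, 97.1, 115.2, 126.4, 144.4, 163.8, 183.2.
The total first reaches 28 DD on day 3.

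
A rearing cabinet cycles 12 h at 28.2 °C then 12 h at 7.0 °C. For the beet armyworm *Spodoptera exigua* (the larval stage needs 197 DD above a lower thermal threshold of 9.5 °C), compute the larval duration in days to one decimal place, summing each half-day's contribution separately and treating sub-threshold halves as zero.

21.1 days

Day half: max(0, 28.2 − 9.5) × 0.5 = 18.7 × 0.5 = 9.35 DD.
Night half: max(0, 7.0 − 9.5) × 0.5 = 0.0 × 0.5 = 0.00 DD.
Per 24 h: 9.35 DD/day.
Duration = 197 / 9.35 = 21.070 ≈ 21.1 days.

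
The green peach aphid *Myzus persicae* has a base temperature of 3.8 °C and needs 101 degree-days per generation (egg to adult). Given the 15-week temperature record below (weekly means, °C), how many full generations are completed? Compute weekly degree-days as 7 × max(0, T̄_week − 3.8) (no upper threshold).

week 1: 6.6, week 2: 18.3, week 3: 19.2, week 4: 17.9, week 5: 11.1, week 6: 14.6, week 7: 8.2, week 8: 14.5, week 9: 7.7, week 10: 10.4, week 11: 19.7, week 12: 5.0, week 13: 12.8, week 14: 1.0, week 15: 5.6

8 generations

Weekly DD (7 × max(0, T̄ − 3.8)): 19.6, 101.5, 107.8, 98.7, 51.1, 75.6, 30.8, 74.9, 27.3, 46.2, 111.3, 8.4, 63.0, 0.0, 12.6.
Season total = 828.8 DD.
Complete generations = ⌊828.8 / 101⌋ = 8.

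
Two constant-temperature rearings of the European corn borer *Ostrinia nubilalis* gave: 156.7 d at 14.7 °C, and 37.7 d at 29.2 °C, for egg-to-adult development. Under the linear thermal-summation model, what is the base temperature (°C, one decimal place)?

10.1 °C

Under the model K = D·(T − T_b), so D₁·(T₁ − T_b) = D₂·(T₂ − T_b).
156.7·(14.7 − T_b) = 37.7·(29.2 − T_b)
T_b = (156.7·14.7 − 37.7·29.2) / (156.7 − 37.7) = 1202.65 / 119.0 = 10.106 °C ≈ 10.1 °C.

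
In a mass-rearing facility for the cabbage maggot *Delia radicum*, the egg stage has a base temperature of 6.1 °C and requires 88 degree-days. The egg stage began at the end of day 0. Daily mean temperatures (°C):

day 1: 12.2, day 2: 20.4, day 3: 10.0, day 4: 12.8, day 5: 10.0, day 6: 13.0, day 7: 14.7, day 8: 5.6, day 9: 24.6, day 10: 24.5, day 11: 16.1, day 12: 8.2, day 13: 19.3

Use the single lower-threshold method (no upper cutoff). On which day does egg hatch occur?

day 11

Daily DD above 6.1 °C: 6.1, 14.3, 3.9, 6.7, 3.9, 6.9, 8.6, 0.0, 18.5, 18.4, 10.0, 2.1, 13.2.
Cumulative: 6.1, 20.4, 24.3, 31.0, 34.9, 41.8, 50.4, 50.4, 68.9, 87.3, 97.3, 99.4, 112.6.
The total first reaches 88 DD on day 11.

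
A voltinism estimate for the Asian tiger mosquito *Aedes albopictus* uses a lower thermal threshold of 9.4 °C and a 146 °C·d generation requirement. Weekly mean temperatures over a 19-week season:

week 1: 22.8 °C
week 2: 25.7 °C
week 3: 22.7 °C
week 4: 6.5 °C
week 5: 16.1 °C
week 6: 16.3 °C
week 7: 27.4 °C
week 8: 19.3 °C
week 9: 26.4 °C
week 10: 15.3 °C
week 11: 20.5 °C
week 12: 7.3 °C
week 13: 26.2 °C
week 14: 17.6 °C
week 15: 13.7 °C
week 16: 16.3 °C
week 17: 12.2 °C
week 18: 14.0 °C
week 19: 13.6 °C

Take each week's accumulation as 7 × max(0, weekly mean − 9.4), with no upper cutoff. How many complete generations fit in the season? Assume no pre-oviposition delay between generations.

7 generations

Weekly DD (7 × max(0, T̄ − 9.4)): 93.8, 114.1, 93.1, 0.0, 46.9, 48.3, 126.0, 69.3, 119.0, 41.3, 77.7, 0.0, 117.6, 57.4, 30.1, 48.3, 19.6, 32.2, 29.4.
Season total = 1164.1 DD.
Complete generations = ⌊1164.1 / 146⌋ = 7.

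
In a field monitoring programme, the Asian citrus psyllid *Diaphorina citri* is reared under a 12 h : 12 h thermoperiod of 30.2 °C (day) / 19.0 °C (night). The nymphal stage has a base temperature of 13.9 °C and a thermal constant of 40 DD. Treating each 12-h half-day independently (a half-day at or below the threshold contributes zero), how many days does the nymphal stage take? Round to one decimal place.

3.7 days

Day half: max(0, 30.2 − 13.9) × 0.5 = 16.3 × 0.5 = 8.15 DD.
Night half: max(0, 19.0 − 13.9) × 0.5 = 5.1 × 0.5 = 2.55 DD.
Per 24 h: 10.70 DD/day.
Duration = 40 / 10.70 = 3.738 ≈ 3.7 days.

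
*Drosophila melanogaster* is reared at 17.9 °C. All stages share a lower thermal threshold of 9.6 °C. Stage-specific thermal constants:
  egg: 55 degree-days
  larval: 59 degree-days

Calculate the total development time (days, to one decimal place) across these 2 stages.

13.7 days

Daily accumulation at 17.9 °C = 17.9 − 9.6 = 8.3 DD/day.
Total K = 55 + 59 = 114 DD.
Total duration = 114 / 8.3 = 13.735 ≈ 13.7 days.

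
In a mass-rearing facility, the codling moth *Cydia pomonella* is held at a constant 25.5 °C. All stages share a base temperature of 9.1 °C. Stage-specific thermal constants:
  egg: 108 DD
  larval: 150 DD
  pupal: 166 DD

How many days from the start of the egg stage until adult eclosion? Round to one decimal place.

25.9 days

Daily accumulation at 25.5 °C = 25.5 − 9.1 = 16.4 DD/day.
Total K = 108 + 150 + 166 = 424 DD.
Total duration = 424 / 16.4 = 25.854 ≈ 25.9 days.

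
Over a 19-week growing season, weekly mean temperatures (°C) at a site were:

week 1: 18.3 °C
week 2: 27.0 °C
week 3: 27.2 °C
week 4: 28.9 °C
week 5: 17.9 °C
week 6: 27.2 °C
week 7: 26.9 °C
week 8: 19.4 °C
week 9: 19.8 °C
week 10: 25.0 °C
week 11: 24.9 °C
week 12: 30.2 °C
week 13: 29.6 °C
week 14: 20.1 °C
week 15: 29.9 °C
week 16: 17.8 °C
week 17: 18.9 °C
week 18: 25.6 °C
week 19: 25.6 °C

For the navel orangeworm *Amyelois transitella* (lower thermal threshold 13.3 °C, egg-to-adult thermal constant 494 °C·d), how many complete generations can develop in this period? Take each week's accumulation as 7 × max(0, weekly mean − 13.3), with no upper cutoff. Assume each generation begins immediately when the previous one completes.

2 generations

Weekly DD (7 × max(0, T̄ − 13.3)): 35.0, 95.9, 97.3, 109.2, 32.2, 97.3, 95.2, 42.7, 45.5, 81.9, 81.2, 118.3, 114.1, 47.6, 116.2, 31.5, 39.2, 86.1, 86.1.
Season total = 1452.5 DD.
Complete generations = ⌊1452.5 / 494⌋ = 2.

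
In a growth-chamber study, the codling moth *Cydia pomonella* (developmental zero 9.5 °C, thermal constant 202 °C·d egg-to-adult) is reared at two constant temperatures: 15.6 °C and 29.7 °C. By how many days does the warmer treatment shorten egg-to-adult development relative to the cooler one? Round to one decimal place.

At 15.6 °C: 202 / (15.6 − 9.5) = 202 / 6.1 = 33.115 d.
At 29.7 °C: 202 / (29.7 − 9.5) = 202 / 20.2 = 10.000 d.
Difference = |33.115 − 10.000| = 23.115 ≈ 23.1 days.

23.1 days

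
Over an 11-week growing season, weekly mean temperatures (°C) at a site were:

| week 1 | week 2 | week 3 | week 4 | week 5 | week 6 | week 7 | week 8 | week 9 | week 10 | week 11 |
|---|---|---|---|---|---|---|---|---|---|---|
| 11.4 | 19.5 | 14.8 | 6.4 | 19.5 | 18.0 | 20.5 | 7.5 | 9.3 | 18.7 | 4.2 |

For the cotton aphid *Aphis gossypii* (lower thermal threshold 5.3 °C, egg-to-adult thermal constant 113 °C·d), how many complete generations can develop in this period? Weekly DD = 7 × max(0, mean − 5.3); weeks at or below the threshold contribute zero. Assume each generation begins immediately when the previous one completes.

Weekly DD (7 × max(0, T̄ − 5.3)): 42.7, 99.4, 66.5, 7.7, 99.4, 88.9, 106.4, 15.4, 28.0, 93.8, 0.0.
Season total = 648.2 DD.
Complete generations = ⌊648.2 / 113⌋ = 5.

5 generations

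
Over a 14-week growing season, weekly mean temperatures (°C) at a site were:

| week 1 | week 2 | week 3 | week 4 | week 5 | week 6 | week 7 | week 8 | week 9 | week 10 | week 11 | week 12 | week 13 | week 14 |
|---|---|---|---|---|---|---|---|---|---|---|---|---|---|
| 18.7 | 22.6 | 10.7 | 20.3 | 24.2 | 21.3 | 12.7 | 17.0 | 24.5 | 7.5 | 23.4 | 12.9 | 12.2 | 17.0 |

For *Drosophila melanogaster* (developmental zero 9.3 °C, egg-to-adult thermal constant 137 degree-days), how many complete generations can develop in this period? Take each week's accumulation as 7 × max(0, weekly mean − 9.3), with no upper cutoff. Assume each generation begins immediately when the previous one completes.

Weekly DD (7 × max(0, T̄ − 9.3)): 65.8, 93.1, 9.8, 77.0, 104.3, 84.0, 23.8, 53.9, 106.4, 0.0, 98.7, 25.2, 20.3, 53.9.
Season total = 816.2 DD.
Complete generations = ⌊816.2 / 137⌋ = 5.

5 generations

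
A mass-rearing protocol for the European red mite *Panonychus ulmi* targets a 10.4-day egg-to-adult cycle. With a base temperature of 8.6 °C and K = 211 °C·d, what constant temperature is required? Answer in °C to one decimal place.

Required daily accumulation = 211 / 10.4 = 20.288 DD/day.
T = T_base + 20.288 = 8.6 + 20.288 = 28.888 ≈ 28.9 °C.

28.9 °C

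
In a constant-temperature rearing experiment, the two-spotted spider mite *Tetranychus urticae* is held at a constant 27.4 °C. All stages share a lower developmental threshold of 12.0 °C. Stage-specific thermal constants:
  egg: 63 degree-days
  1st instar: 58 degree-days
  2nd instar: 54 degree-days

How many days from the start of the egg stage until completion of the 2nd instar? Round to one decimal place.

11.4 days

Daily accumulation at 27.4 °C = 27.4 − 12.0 = 15.4 DD/day.
Total K = 63 + 58 + 54 = 175 DD.
Total duration = 175 / 15.4 = 11.364 ≈ 11.4 days.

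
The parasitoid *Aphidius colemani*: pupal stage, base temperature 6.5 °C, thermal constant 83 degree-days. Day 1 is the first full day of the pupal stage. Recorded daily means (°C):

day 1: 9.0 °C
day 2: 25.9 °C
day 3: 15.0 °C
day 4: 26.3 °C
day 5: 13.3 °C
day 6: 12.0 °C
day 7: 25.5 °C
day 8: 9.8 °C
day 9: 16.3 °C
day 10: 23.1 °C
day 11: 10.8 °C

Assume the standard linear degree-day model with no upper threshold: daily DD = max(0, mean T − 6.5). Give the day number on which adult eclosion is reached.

Daily DD above 6.5 °C: 2.5, 19.4, 8.5, 19.8, 6.8, 5.5, 19.0, 3.3, 9.8, 16.6, 4.3.
Cumulative: 2.5, 21.9, 30.4, 50.2, 57.0, 62.5, 81.5, 84.8, 94.6, 111.2, 115.5.
The total first reaches 83 DD on day 8.

day 8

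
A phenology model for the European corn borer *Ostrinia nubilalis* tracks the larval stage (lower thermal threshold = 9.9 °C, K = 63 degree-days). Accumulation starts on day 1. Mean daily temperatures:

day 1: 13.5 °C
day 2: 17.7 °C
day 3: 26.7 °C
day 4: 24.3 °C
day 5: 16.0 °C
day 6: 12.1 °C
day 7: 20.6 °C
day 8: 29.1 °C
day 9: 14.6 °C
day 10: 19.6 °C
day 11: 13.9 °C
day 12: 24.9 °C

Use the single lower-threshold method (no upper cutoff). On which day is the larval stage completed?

Daily DD above 9.9 °C: 3.6, 7.8, 16.8, 14.4, 6.1, 2.2, 10.7, 19.2, 4.7, 9.7, 4.0, 15.0.
Cumulative: 3.6, 11.4, 28.2, 42.6, 48.7, 50.9, 61.6, 80.8, 85.5, 95.2, 99.2, 114.2.
The total first reaches 63 DD on day 8.

day 8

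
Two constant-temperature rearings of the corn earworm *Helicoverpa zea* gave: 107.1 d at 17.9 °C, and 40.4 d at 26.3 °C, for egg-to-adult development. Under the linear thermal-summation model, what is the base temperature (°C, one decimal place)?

Linear rate model ⇒ the product D·(T − T_b) is constant across temperatures.
107.1·(17.9 − T_b) = 40.4·(26.3 − T_b)
T_b = (107.1·17.9 − 40.4·26.3) / (107.1 − 40.4) = 854.57 / 66.7 = 12.812 °C ≈ 12.8 °C.

12.8 °C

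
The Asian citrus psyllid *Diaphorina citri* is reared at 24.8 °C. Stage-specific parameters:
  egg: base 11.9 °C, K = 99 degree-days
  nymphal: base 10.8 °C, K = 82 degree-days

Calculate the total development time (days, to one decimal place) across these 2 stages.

egg: 99 / (24.8 − 11.9) = 99 / 12.9 = 7.674 d.
nymphal: 82 / (24.8 − 10.8) = 82 / 14.0 = 5.857 d.
Sum = 13.532 ≈ 13.5 days.

13.5 days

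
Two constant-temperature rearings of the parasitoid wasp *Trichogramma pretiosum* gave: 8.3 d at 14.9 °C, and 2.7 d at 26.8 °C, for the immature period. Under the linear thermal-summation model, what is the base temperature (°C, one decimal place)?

Equal thermal constants: D₁(T₁ − T_b) = D₂(T₂ − T_b).
8.3·(14.9 − T_b) = 2.7·(26.8 − T_b)
T_b = (8.3·14.9 − 2.7·26.8) / (8.3 − 2.7) = 51.31 / 5.6 = 9.162 °C ≈ 9.2 °C.

9.2 °C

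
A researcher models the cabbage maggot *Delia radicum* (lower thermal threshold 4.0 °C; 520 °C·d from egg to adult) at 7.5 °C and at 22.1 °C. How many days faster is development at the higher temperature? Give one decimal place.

119.8 days

At 7.5 °C: 520 / (7.5 − 4.0) = 520 / 3.5 = 148.571 d.
At 22.1 °C: 520 / (22.1 − 4.0) = 520 / 18.1 = 28.729 d.
Difference = |148.571 − 28.729| = 119.842 ≈ 119.8 days.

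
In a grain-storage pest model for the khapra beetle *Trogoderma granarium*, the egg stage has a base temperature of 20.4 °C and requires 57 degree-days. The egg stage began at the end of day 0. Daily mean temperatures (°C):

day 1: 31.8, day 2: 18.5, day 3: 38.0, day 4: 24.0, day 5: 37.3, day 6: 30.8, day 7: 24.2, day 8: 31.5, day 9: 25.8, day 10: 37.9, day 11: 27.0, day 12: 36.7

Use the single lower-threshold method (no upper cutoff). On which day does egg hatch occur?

day 6

Daily DD above 20.4 °C: 11.4, 0.0, 17.6, 3.6, 16.9, 10.4, 3.8, 11.1, 5.4, 17.5, 6.6, 16.3.
Cumulative: 11.4, 11.4, 29.0, 32.6, 49.5, 59.9, 63.7, 74.8, 80.2, 97.7, 104.3, 120.6.
The total first reaches 57 DD on day 6.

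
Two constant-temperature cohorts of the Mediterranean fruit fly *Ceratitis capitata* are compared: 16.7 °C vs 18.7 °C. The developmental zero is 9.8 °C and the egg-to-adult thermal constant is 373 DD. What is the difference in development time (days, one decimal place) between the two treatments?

12.1 days

At 16.7 °C: 373 / (16.7 − 9.8) = 373 / 6.9 = 54.058 d.
At 18.7 °C: 373 / (18.7 − 9.8) = 373 / 8.9 = 41.910 d.
Difference = |54.058 − 41.910| = 12.148 ≈ 12.1 days.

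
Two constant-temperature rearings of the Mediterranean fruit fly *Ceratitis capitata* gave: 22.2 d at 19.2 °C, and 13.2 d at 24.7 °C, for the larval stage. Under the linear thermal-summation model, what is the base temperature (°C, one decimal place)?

11.1 °C

Under the model K = D·(T − T_b), so D₁·(T₁ − T_b) = D₂·(T₂ − T_b).
22.2·(19.2 − T_b) = 13.2·(24.7 − T_b)
T_b = (22.2·19.2 − 13.2·24.7) / (22.2 − 13.2) = 100.20 / 9.0 = 11.133 °C ≈ 11.1 °C.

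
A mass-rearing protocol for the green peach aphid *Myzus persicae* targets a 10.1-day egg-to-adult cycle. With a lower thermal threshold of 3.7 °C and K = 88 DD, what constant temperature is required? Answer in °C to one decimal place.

12.4 °C

Required daily accumulation = 88 / 10.1 = 8.713 DD/day.
T = T_base + 8.713 = 3.7 + 8.713 = 12.413 ≈ 12.4 °C.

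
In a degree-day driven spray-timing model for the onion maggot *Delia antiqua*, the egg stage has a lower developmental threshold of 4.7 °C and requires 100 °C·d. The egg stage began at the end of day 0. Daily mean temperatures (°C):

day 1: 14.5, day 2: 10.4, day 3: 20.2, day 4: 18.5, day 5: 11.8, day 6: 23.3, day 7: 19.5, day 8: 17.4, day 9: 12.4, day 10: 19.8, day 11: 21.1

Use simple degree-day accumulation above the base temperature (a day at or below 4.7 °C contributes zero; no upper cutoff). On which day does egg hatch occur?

day 9

Daily DD above 4.7 °C: 9.8, 5.7, 15.5, 13.8, 7.1, 18.6, 14.8, 12.7, 7.7, 15.1, 16.4.
Cumulative: 9.8, 15.5, 31.0, 44.8, 51.9, 70.5, 85.3, 98.0, 105.7, 120.8, 137.2.
The total first reaches 100 DD on day 9.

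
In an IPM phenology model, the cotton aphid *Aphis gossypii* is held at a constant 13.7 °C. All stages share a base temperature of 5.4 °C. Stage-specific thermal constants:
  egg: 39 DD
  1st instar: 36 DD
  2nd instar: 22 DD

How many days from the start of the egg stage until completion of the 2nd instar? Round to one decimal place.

11.7 days

Daily accumulation at 13.7 °C = 13.7 − 5.4 = 8.3 DD/day.
Total K = 39 + 36 + 22 = 97 DD.
Total duration = 97 / 8.3 = 11.687 ≈ 11.7 days.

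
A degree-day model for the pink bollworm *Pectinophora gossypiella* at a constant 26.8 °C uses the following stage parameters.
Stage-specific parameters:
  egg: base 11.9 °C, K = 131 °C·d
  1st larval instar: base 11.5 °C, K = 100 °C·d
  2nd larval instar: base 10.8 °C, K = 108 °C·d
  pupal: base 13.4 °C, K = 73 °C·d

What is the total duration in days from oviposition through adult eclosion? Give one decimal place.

egg: 131 / (26.8 − 11.9) = 131 / 14.9 = 8.792 d.
1st larval instar: 100 / (26.8 − 11.5) = 100 / 15.3 = 6.536 d.
2nd larval instar: 108 / (26.8 − 10.8) = 108 / 16.0 = 6.750 d.
pupal: 73 / (26.8 − 13.4) = 73 / 13.4 = 5.448 d.
Sum = 27.526 ≈ 27.5 days.

27.5 days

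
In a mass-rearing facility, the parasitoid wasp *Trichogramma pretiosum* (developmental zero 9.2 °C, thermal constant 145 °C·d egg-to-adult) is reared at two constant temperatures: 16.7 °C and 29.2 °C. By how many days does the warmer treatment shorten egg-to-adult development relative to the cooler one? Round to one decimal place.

12.1 days

At 16.7 °C: 145 / (16.7 − 9.2) = 145 / 7.5 = 19.333 d.
At 29.2 °C: 145 / (29.2 − 9.2) = 145 / 20.0 = 7.250 d.
Difference = |19.333 − 7.250| = 12.083 ≈ 12.1 days.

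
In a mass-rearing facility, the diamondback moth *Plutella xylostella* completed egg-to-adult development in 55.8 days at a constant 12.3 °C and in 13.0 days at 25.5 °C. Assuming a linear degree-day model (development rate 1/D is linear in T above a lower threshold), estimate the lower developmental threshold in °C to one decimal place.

8.3 °C

Equal thermal constants: D₁(T₁ − T_b) = D₂(T₂ − T_b).
55.8·(12.3 − T_b) = 13.0·(25.5 − T_b)
T_b = (55.8·12.3 − 13.0·25.5) / (55.8 − 13.0) = 354.84 / 42.8 = 8.291 °C ≈ 8.3 °C.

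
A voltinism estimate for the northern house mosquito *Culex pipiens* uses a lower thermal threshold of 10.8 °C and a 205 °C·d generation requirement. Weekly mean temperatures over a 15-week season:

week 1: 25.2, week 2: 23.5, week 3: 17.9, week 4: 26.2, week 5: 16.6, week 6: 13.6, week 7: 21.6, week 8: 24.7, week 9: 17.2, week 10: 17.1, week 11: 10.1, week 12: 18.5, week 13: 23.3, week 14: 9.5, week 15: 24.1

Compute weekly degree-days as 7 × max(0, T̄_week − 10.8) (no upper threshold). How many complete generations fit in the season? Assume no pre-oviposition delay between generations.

Weekly DD (7 × max(0, T̄ − 10.8)): 100.8, 88.9, 49.7, 107.8, 40.6, 19.6, 75.6, 97.3, 44.8, 44.1, 0.0, 53.9, 87.5, 0.0, 93.1.
Season total = 903.7 DD.
Complete generations = ⌊903.7 / 205⌋ = 4.

4 generations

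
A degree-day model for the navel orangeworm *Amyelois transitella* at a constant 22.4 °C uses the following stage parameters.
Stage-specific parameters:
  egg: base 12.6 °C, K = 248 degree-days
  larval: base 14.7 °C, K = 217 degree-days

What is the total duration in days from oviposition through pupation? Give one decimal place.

egg: 248 / (22.4 − 12.6) = 248 / 9.8 = 25.306 d.
larval: 217 / (22.4 − 14.7) = 217 / 7.7 = 28.182 d.
Sum = 53.488 ≈ 53.5 days.

53.5 days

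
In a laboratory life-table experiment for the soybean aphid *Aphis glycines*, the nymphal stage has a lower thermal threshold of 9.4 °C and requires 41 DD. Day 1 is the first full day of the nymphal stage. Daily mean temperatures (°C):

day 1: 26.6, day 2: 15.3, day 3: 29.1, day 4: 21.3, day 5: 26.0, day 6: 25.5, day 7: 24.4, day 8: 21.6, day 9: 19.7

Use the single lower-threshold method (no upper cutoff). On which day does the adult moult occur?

Daily DD above 9.4 °C: 17.2, 5.9, 19.7, 11.9, 16.6, 16.1, 15.0, 12.2, 10.3.
Cumulative: 17.2, 23.1, 42.8, 54.7, 71.3, 87.4, 102.4, 114.6, 124.9.
The total first reaches 41 DD on day 3.

day 3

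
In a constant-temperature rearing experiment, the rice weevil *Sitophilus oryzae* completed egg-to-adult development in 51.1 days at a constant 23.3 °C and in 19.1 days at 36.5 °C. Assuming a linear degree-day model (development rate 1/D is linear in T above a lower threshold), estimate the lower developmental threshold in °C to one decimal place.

15.4 °C

Under the model K = D·(T − T_b), so D₁·(T₁ − T_b) = D₂·(T₂ − T_b).
51.1·(23.3 − T_b) = 19.1·(36.5 − T_b)
T_b = (51.1·23.3 − 19.1·36.5) / (51.1 − 19.1) = 493.48 / 32.0 = 15.421 °C ≈ 15.4 °C.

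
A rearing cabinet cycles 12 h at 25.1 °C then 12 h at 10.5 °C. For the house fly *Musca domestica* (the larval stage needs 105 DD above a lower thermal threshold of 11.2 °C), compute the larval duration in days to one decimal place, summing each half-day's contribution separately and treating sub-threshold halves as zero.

15.1 days

Day half: max(0, 25.1 − 11.2) × 0.5 = 13.9 × 0.5 = 6.95 DD.
Night half: max(0, 10.5 − 11.2) × 0.5 = 0.0 × 0.5 = 0.00 DD.
Per 24 h: 6.95 DD/day.
Duration = 105 / 6.95 = 15.108 ≈ 15.1 days.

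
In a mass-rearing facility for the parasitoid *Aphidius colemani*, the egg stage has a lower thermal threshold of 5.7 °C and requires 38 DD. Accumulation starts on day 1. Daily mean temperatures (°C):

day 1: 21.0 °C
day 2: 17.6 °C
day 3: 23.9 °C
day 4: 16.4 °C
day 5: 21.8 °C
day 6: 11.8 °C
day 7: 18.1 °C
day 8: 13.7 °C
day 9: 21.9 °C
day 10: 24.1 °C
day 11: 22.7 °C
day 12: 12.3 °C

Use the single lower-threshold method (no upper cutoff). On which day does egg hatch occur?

Daily DD above 5.7 °C: 15.3, 11.9, 18.2, 10.7, 16.1, 6.1, 12.4, 8.0, 16.2, 18.4, 17.0, 6.6.
Cumulative: 15.3, 27.2, 45.4, 56.1, 72.2, 78.3, 90.7, 98.7, 114.9, 133.3, 150.3, 156.9.
The total first reaches 38 DD on day 3.

day 3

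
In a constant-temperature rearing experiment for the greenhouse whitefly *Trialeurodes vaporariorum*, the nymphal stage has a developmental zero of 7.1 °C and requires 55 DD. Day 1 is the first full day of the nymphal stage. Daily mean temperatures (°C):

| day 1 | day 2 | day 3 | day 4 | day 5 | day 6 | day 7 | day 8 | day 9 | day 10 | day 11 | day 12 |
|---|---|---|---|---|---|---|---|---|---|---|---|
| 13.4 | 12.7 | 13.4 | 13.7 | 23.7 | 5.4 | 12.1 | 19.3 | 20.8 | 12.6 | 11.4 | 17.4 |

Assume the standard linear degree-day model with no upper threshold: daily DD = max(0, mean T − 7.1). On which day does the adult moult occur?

Daily DD above 7.1 °C: 6.3, 5.6, 6.3, 6.6, 16.6, 0.0, 5.0, 12.2, 13.7, 5.5, 4.3, 10.3.
Cumulative: 6.3, 11.9, 18.2, 24.8, 41.4, 41.4, 46.4, 58.6, 72.3, 77.8, 82.1, 92.4.
The total first reaches 55 DD on day 8.

day 8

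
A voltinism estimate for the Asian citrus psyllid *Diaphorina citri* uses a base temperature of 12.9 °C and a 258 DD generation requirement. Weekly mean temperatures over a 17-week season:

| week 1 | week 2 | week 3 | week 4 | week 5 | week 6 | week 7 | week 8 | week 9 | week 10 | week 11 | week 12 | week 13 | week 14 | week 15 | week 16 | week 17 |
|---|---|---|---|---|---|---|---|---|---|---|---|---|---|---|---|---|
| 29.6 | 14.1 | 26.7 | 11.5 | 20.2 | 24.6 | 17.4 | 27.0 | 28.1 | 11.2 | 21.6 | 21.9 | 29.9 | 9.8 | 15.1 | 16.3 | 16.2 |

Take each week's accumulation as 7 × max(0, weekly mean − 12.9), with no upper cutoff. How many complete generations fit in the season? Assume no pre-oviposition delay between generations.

3 generations

Weekly DD (7 × max(0, T̄ − 12.9)): 116.9, 8.4, 96.6, 0.0, 51.1, 81.9, 31.5, 98.7, 106.4, 0.0, 60.9, 63.0, 119.0, 0.0, 15.4, 23.8, 23.1.
Season total = 896.7 DD.
Complete generations = ⌊896.7 / 258⌋ = 3.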